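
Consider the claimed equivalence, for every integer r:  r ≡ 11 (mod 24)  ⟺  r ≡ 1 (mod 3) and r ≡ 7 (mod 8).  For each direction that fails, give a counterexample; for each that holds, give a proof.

(⇒) This fails: r = 11 gives 11 ≡ 11 (mod 24) but 11 ≡ 2 (mod 3), so the conjunction on the right does not hold.

(⇐) This fails: r = 7 satisfies both congruences on the right (7 ≡ 1 mod 3 and 7 ≡ 7 mod 8) yet 7 ≡ 7 (mod 24), not 11.

Both directions fail.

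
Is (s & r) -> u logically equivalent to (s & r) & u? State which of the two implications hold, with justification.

The forward direction fails; the converse holds.

(⟹) This fails. Under u = F, r = F, s = F, the left side is true but the right side is false.

(⟸) Assume the antecedent. If u is true, (s & r) -> u reduces to true regardless of the other variables. If u is false, the antecedent cannot hold. Either way (s & r) -> u holds.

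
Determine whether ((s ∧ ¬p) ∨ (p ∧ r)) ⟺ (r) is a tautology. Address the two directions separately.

Both directions fail.

(⇒) This fails. Under r = F, s = T, p = F, the left side is true but the right side is false.

(⇐) This fails. Under r = T, s = F, p = F, the left side is false but the right side is true.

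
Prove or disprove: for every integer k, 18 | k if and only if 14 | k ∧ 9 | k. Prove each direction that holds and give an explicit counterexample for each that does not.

Only the converse holds.

(⟹) This fails: take k = 18. Certainly 18 ∣ 18, but 14 ∤ 18.

(⟸) Suppose 14 ∣ k and 9 ∣ k. Any common multiple of 14 and 9 is a multiple of their lcm; here gcd(14, 9) = 1, so lcm(14, 9) = 14·9 = 126, so 126 ∣ k. Since 18 ∣ 126, it follows that 18 ∣ k.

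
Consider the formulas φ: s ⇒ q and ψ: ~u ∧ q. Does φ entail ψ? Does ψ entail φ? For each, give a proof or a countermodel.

Only the reverse direction holds.

[⇒] This fails. Under q = F, u = F, s = F, the left side is true but the right side is false.

[⇐] Assume the antecedent. If q is true, s ⇒ q reduces to true regardless of the other variables. If q is false, the antecedent cannot hold. Either way s ⇒ q holds.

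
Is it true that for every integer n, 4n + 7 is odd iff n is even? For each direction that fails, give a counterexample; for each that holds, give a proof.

The forward direction fails; the converse holds.

(⟹) This fails: take n = 7. Then 4n + 7 = 35, which is odd, yet n = 7 is odd, not even.

(⟸) Suppose n is even. Since 4 is even, 4n is even for every n, so 4n + 7 has the same parity as 7, which is odd. Hence 4n + 7 is odd.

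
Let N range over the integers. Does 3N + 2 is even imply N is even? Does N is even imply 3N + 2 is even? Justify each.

Both directions hold.

(→) Suppose 3N + 2 is even. Since 3 is odd, 3N and N have the same parity, so 3N + 2 ≡ N + 2 (mod 2). As 2 is even, 3N + 2 is even exactly when N is even. Thus N is even.

(←) Conversely, suppose N is even; write N = 2j. Then 3N + 2 = 3·(2j) + 2 = 2·3j + 2, which is even.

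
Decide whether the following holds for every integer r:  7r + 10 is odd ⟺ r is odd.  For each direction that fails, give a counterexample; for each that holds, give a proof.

(⟸) Suppose r is odd; write r = 2j + 1. Then 7r + 10 = 7·(2j + 1) + 10 = 2·7j + 17, which is odd.

(⟹) Suppose 7r + 10 is odd. Since 7 is odd, 7r and r have the same parity, so 7r + 10 ≡ r + 10 (mod 2). As 10 is even, 7r + 10 is odd exactly when r is odd. Thus r is odd.

Both directions hold.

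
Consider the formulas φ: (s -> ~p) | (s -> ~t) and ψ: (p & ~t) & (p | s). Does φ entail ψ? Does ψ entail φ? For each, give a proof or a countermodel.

Only the converse holds.

(⟹) This fails. Under t = F, s = F, p = F, the left side is true but the right side is false.

(⟸) Assume the antecedent. If t is true, the antecedent cannot hold. If t is false, (s -> ~p) | (s -> ~t) reduces to true regardless of the other variables. Either way (s -> ~p) | (s -> ~t) holds.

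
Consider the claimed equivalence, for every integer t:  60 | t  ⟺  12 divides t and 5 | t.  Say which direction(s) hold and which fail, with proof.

Both directions hold; the statement is true.

(⟹) If 60 ∣ t, write t = 60q. Since 60 = 5·12, t = 12·(5q), so 12 ∣ t; and since 60 = 12·5, t = 5·(12q), so 5 ∣ t.

(⟸) Suppose 12 ∣ t and 5 ∣ t. Any common multiple of 12 and 5 is a multiple of their lcm; here gcd(12, 5) = 1, so lcm(12, 5) = 12·5 = 60, so 60 ∣ t.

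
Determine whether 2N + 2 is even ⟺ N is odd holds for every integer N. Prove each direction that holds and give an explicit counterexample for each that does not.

(⇒) fails; (⇐) holds.

(⇒) This fails: take N = 2. Then 2N + 2 = 6, which is even, yet N = 2 is even, not odd.

(⇐) Suppose N is odd. Since 2 is even, 2N is even for every N, so 2N + 2 has the same parity as 2, which is even. Hence 2N + 2 is even.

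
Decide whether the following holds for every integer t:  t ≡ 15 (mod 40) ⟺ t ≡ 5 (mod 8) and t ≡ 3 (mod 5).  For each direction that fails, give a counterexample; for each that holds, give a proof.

Forward direction. This fails: t = 15 gives 15 ≡ 15 (mod 40) but 15 ≡ 7 (mod 8), so the conjunction on the right does not hold.

Converse. This fails: t = 13 satisfies both congruences on the right (13 ≡ 5 mod 8 and 13 ≡ 3 mod 5) yet 13 ≡ 13 (mod 40), not 15.

Neither implication holds.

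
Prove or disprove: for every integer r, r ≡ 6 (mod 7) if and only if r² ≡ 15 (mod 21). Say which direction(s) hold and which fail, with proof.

Forward direction. This fails: take r = 13. Then 13 ≡ 6 (mod 7), but 13² = 169 ≡ 1 (mod 21), not 15.

Converse. This fails: take r = 15. Then 15² = 225 ≡ 15 (mod 21), yet 15 ≡ 1 (mod 7), not 6.

Neither direction holds.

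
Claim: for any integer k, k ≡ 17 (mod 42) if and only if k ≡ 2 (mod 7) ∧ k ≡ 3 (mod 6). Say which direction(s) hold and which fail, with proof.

[⇒] This fails: k = 17 gives 17 ≡ 17 (mod 42) but 17 ≡ 3 (mod 7), so the conjunction on the right does not hold.

[⇐] This fails: k = 9 satisfies both congruences on the right (9 ≡ 2 mod 7 and 9 ≡ 3 mod 6) yet 9 ≡ 9 (mod 42), not 17.

Both directions fail.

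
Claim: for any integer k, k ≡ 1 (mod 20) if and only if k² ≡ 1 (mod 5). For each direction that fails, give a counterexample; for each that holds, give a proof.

Only the forward implication holds.

(⟹) Suppose k ≡ 1 (mod 20). Then k² ≡ 1² = 1 (mod 20), and since 5 ∣ 20, also k² ≡ 1 (mod 5).

(⟸) This fails: take k = 4. Then 4² = 16 ≡ 1 (mod 5), yet 4 ≡ 4 (mod 20), not 1.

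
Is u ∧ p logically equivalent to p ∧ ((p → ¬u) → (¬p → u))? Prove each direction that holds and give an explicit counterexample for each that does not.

Only the forward direction holds.

(→) Assume the antecedent. If u is true, the antecedent forces (u = T, p = T), and p ∧ ((p → ¬u) → (¬p → u)) holds there. If u is false, the antecedent cannot hold. Either way p ∧ ((p → ¬u) → (¬p → u)) holds.

(←) This fails. Under u = F, p = T, the left side is false but the right side is true.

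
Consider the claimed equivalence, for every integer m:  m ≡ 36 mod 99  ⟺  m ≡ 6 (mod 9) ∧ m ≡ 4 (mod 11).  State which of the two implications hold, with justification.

Forward direction. This fails: m = 36 gives 36 ≡ 36 (mod 99) but 36 ≡ 0 (mod 9), so the conjunction on the right does not hold.

Converse. This fails: m = 15 satisfies both congruences on the right (15 ≡ 6 mod 9 and 15 ≡ 4 mod 11) yet 15 ≡ 15 (mod 99), not 36.

Both directions fail.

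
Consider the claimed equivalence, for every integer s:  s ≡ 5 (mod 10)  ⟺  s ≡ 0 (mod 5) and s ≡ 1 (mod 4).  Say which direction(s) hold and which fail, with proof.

Forward direction. This fails: s = 15 gives 15 ≡ 5 (mod 10) but 15 ≡ 3 (mod 4), so the conjunction on the right does not hold.

Converse. If s ≡ 0 (mod 5) and s ≡ 1 (mod 4), then by the Chinese remainder theorem s ≡ 5 (mod 20). Since 5 ≡ 5 (mod 10) and 10 ∣ 20, we get s ≡ 5 (mod 10).

Not equivalent: only (⇐) holds.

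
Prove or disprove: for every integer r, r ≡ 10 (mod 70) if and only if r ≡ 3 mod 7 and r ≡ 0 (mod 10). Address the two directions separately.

(⇒) Suppose r ≡ 10 (mod 70); write r = 70j + 10. Since 7 ∣ 70, reducing mod 7 gives r ≡ 10 ≡ 3 (mod 7); since 10 ∣ 70, reducing mod 10 gives r ≡ 10 ≡ 0 (mod 10).

(⇐) Conversely, if r ≡ 3 (mod 7) and r ≡ 0 (mod 10), then by the Chinese remainder theorem r ≡ 10 (mod 70). This is exactly r ≡ 10 (mod 70).

Both directions hold; the statement is true.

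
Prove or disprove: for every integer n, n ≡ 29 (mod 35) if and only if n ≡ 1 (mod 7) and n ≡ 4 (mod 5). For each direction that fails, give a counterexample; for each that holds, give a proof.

The biconditional holds.

(→) Suppose n ≡ 29 (mod 35); write n = 35j + 29. Since 7 ∣ 35, reducing mod 7 gives n ≡ 29 ≡ 1 (mod 7); since 5 ∣ 35, reducing mod 5 gives n ≡ 29 ≡ 4 (mod 5).

(←) Conversely, if n ≡ 1 (mod 7) and n ≡ 4 (mod 5), then by the Chinese remainder theorem n ≡ 29 (mod 35). This is exactly n ≡ 29 (mod 35).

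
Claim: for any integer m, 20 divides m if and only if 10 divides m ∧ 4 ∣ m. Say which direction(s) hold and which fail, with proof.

The biconditional holds.

Converse. Suppose 10 ∣ m and 4 ∣ m. Any common multiple of 10 and 4 is a multiple of their lcm; here lcm(10, 4) = 10·4/gcd(10, 4) = 40/2 = 20, so 20 ∣ m.

Forward direction. If 20 ∣ m, write m = 20q. Since 20 = 2·10, m = 10·(2q), so 10 ∣ m; and since 20 = 5·4, m = 4·(5q), so 4 ∣ m.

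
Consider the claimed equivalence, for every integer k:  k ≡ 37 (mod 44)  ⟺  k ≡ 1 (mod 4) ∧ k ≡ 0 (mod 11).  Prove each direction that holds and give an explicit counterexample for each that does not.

(⇒) fails and (⇐) fails.

(⟹) This fails: k = 37 gives 37 ≡ 37 (mod 44) but 37 ≡ 4 (mod 11), so the conjunction on the right does not hold.

(⟸) This fails: k = 33 satisfies both congruences on the right (33 ≡ 1 mod 4 and 33 ≡ 0 mod 11) yet 33 ≡ 33 (mod 44), not 37.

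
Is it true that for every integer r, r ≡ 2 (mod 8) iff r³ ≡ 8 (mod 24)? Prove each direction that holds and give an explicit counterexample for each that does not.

Neither direction holds.

(⟹) This fails: take r = 10. Then 10 ≡ 2 (mod 8), but 10³ = 1000 ≡ 16 (mod 24), not 8.

(⟸) This fails: take r = 8. Then 8³ = 512 ≡ 8 (mod 24), yet 8 ≡ 0 (mod 8), not 2.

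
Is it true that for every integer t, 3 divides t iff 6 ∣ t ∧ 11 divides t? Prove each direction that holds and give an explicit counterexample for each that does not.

Converse. Suppose 6 ∣ t and 11 ∣ t. Any common multiple of 6 and 11 is a multiple of their lcm; here gcd(6, 11) = 1, so lcm(6, 11) = 6·11 = 66, so 66 ∣ t. Since 3 ∣ 66, it follows that 3 ∣ t.

Forward direction. This fails: take t = 3. Certainly 3 ∣ 3, but 6 ∤ 3.

The forward direction fails; the converse holds.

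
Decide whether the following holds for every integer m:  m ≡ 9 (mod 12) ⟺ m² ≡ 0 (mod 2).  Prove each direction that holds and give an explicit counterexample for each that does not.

(⇒) This fails: take m = 9. Then 9 ≡ 9 (mod 12), but 9² = 81 ≡ 1 (mod 2), not 0.

(⇐) This fails: take m = 0. Then 0² = 0 ≡ 0 (mod 2), yet 0 ≡ 0 (mod 12), not 9.

Neither direction holds.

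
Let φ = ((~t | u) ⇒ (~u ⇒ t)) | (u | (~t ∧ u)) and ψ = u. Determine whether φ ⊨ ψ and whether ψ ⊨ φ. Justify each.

(⇐) Assume the antecedent. If t is true, the consequent reduces to true regardless of the other variables. If t is false, the antecedent forces (t = F, u = T), and the consequent holds there. Either way the consequent holds.

(⇒) This fails. Under t = T, u = F, the left side is true but the right side is false.

Only the converse holds.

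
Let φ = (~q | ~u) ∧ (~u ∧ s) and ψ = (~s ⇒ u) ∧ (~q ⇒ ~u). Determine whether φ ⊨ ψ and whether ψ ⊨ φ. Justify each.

[⇒] Assume the antecedent. If u is true, the antecedent cannot hold. If u is false, the antecedent forces (u = F, q = F, s = T) or (u = F, q = T, s = T), and (~s ⇒ u) ∧ (~q ⇒ ~u) holds there. Either way (~s ⇒ u) ∧ (~q ⇒ ~u) holds.

[⇐] This fails. Under u = T, q = T, s = F, the left side is false but the right side is true.

Only the forward direction holds.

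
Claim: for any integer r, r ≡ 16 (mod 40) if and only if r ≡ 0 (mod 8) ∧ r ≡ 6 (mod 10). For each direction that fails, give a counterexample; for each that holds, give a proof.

(⟹) Suppose r ≡ 16 (mod 40); write r = 40j + 16. Since 8 ∣ 40, reducing mod 8 gives r ≡ 16 ≡ 0 (mod 8); since 10 ∣ 40, reducing mod 10 gives r ≡ 16 ≡ 6 (mod 10).

(⟸) Conversely, if r ≡ 0 (mod 8) and r ≡ 6 (mod 10), then by the Chinese remainder theorem r ≡ 16 (mod 40). This is exactly r ≡ 16 (mod 40).

Both directions hold.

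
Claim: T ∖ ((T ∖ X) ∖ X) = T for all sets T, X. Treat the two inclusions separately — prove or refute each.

(⟹) Let x ∈ T ∖ ((T ∖ X) ∖ X). Then x ∈ T ∩ X, from which x ∈ T.

(⟸) This inclusion fails. Take T = {1}, X = ∅; then 1 ∈ T but 1 ∉ T ∖ ((T ∖ X) ∖ X).

Only the forward inclusion holds.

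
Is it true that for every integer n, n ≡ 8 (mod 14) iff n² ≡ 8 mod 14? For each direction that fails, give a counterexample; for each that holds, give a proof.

Not equivalent: only (⇒) holds.

(⇐) This fails: take n = 6. Then 6² = 36 ≡ 8 (mod 14), yet 6 ≡ 6 (mod 14), not 8.

(⇒) Suppose n ≡ 8 (mod 14). Write n = 14j + 8. Then (14j + 8)² = 196j² + 224j + 64 = 14(14j² + 16j + 4) + 8, so n² ≡ 8 (mod 14).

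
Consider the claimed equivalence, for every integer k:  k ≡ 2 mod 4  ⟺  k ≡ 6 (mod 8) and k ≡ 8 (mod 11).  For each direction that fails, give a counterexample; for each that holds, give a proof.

Converse. If k ≡ 6 (mod 8) and k ≡ 8 (mod 11), then by the Chinese remainder theorem k ≡ 30 (mod 88). Since 30 ≡ 2 (mod 4) and 4 ∣ 88, we get k ≡ 2 (mod 4).

Forward direction. This fails: k = 2 gives 2 ≡ 2 (mod 4) but 2 ≡ 2 (mod 8), so the conjunction on the right does not hold.

(⇒) fails; (⇐) holds.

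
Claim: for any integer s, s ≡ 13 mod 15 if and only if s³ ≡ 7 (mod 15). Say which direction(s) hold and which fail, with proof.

The biconditional holds.

Forward direction. Suppose s ≡ 13 mod 15. Write s = 15j + 13. Then (15j + 13)³ = 3375j³ + 8775j² + 7605j + 2197 = 15(225j³ + 585j² + 507j + 146) + 7, so s³ ≡ 7 (mod 15).

Converse. Suppose s³ ≡ 7 (mod 15). The only residue r in {0, …, 14} with r³ ≡ 7 (mod 15) is r = 13, so s ≡ 13 (mod 15).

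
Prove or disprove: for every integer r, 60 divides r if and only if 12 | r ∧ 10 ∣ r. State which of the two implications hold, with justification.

Both implications hold.

[⇒] If 60 ∣ r, write r = 60q. Since 60 = 5·12, r = 12·(5q), so 12 ∣ r; and since 60 = 6·10, r = 10·(6q), so 10 ∣ r.

[⇐] Suppose 12 ∣ r and 10 ∣ r. Any common multiple of 12 and 10 is a multiple of their lcm; here lcm(12, 10) = 12·10/gcd(12, 10) = 120/2 = 60, so 60 ∣ r.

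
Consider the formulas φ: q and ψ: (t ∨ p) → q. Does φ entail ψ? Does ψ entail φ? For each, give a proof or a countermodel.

Only the forward direction holds.

(⇒) Assume the antecedent. If t is true, the antecedent forces (t = T, q = T, p = F) or (t = T, q = T, p = T), and (t ∨ p) → q holds there. If t is false, the antecedent forces (t = F, q = T, p = F) or (t = F, q = T, p = T), and (t ∨ p) → q holds there. Either way (t ∨ p) → q holds.

(⇐) This fails. Under t = F, q = F, p = F, the left side is false but the right side is true.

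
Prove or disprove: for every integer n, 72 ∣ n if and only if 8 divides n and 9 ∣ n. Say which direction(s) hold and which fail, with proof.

Forward direction. If 72 ∣ n, write n = 72q. Since 72 = 9·8, n = 8·(9q), so 8 ∣ n; and since 72 = 8·9, n = 9·(8q), so 9 ∣ n.

Converse. Suppose 8 ∣ n and 9 ∣ n. Any common multiple of 8 and 9 is a multiple of their lcm; here gcd(8, 9) = 1, so lcm(8, 9) = 8·9 = 72, so 72 ∣ n.

Both implications hold.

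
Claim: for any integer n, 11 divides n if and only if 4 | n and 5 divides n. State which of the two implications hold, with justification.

[⇒] This fails: take n = 11. Certainly 11 ∣ 11, but 4 ∤ 11.

[⇐] This fails: take n = 20. Both 4 ∣ 20 and 5 ∣ 20, yet 20 is not a multiple of 11 (since 20 = 1·11 + 9), so 11 ∤ 20.

Neither implication holds.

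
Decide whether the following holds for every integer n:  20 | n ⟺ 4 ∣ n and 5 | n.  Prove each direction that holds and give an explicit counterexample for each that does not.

Forward direction. If 20 ∣ n, write n = 20q. Since 20 = 5·4, n = 4·(5q), so 4 ∣ n; and since 20 = 4·5, n = 5·(4q), so 5 ∣ n.

Converse. Suppose 4 ∣ n and 5 ∣ n. Any common multiple of 4 and 5 is a multiple of their lcm; here gcd(4, 5) = 1, so lcm(4, 5) = 4·5 = 20, so 20 ∣ n.

Equivalent; both directions hold.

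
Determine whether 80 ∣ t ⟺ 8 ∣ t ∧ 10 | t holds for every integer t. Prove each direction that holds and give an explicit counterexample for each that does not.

(→) If 80 ∣ t, write t = 80q. Since 80 = 10·8, t = 8·(10q), so 8 ∣ t; and since 80 = 8·10, t = 10·(8q), so 10 ∣ t.

(←) This fails: take t = 40. Both 8 ∣ 40 and 10 ∣ 40, yet 40 is not a multiple of 80 (since 40 = 0·80 + 40), so 80 ∤ 40.

Only the forward implication holds.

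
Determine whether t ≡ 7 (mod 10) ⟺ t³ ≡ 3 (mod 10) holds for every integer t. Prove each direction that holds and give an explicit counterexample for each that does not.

Equivalent; both directions hold.

(⇒) Suppose t ≡ 7 (mod 10). Write t = 10j + 7. Then (10j + 7)³ = 1000j³ + 2100j² + 1470j + 343 = 10(100j³ + 210j² + 147j + 34) + 3, so t³ ≡ 3 (mod 10).

(⇐) For the converse, argue contrapositively. If t ≢ 7 (mod 10), then t is congruent to one of 0, 1, 2, 3, 4, 5, 6, 8, 9 modulo 10, and these give t³ ≡ 0, 1, 8, 7, 4, 5, 6, 2, 9 respectively — never 3.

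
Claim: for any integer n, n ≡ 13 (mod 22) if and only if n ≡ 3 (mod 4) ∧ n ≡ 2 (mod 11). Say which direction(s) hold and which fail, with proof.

Forward direction. This fails: n = 13 gives 13 ≡ 13 (mod 22) but 13 ≡ 1 (mod 4), so the conjunction on the right does not hold.

Converse. If n ≡ 3 (mod 4) and n ≡ 2 (mod 11), then by the Chinese remainder theorem n ≡ 35 (mod 44). Since 35 ≡ 13 (mod 22) and 22 ∣ 44, we get n ≡ 13 (mod 22).

Only the reverse direction holds.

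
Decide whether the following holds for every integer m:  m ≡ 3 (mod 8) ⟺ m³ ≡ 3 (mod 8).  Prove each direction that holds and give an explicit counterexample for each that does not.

[⇒] Suppose m ≡ 3 (mod 8). Write m = 8j + 3. Then (8j + 3)³ = 512j³ + 576j² + 216j + 27 = 8(64j³ + 72j² + 27j + 3) + 3, so m³ ≡ 3 (mod 8).

[⇐] Conversely, suppose m³ ≡ 3 (mod 8). The only residue r in {0, …, 7} with r³ ≡ 3 (mod 8) is r = 3, so m ≡ 3 (mod 8).

Both directions hold.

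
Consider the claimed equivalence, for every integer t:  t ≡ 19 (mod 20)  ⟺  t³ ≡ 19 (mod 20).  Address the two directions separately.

(⇒) Suppose t ≡ 19 (mod 20). Write t = 20j + 19. Then (20j + 19)³ = 8000j³ + 22800j² + 21660j + 6859 = 20(400j³ + 1140j² + 1083j + 342) + 19, so t³ ≡ 19 (mod 20).

(⇐) Conversely, suppose t³ ≡ 19 (mod 20). The only residue r in {0, …, 19} with r³ ≡ 19 (mod 20) is r = 19, so t ≡ 19 (mod 20).

The biconditional holds.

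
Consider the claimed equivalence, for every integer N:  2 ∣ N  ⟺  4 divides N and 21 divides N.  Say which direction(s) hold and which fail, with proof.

Not equivalent: only (⇐) holds.

(⟹) This fails: take N = 2. Certainly 2 ∣ 2, but 4 ∤ 2.

(⟸) Suppose 4 ∣ N and 21 ∣ N. Any common multiple of 4 and 21 is a multiple of their lcm; here gcd(4, 21) = 1, so lcm(4, 21) = 4·21 = 84, so 84 ∣ N. Since 2 ∣ 84, it follows that 2 ∣ N.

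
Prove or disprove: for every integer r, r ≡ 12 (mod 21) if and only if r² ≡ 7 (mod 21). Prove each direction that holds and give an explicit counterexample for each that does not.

(⇒) fails and (⇐) fails.

(⇒) This fails: take r = 12. Then 12 ≡ 12 (mod 21), but 12² = 144 ≡ 18 (mod 21), not 7.

(⇐) This fails: take r = 7. Then 7² = 49 ≡ 7 (mod 21), yet 7 ≡ 7 (mod 21), not 12.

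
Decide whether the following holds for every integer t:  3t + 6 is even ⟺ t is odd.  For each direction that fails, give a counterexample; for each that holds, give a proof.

(→) This fails: t = 4 gives 3t + 6 = 18, which is even, but 4 is even, not odd.

(←) This also fails: t = 7 is odd, but 3t + 6 = 27 is odd, not even.

Neither implication holds.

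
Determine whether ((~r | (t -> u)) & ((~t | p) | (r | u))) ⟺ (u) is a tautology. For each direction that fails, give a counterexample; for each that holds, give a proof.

Not equivalent: only (⇐) holds.

Forward direction. This fails. Under r = F, t = F, u = F, p = F, the left side is true but the right side is false.

Converse. Assume the antecedent. If u is true, the consequent reduces to true regardless of the other variables. If u is false, the antecedent cannot hold. Either way the consequent holds.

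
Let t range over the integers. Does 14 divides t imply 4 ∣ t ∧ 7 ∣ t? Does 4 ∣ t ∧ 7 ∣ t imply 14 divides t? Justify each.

Only the reverse direction holds.

Converse. Suppose 4 ∣ t and 7 ∣ t. Any common multiple of 4 and 7 is a multiple of their lcm; here gcd(4, 7) = 1, so lcm(4, 7) = 4·7 = 28, so 28 ∣ t. Since 14 ∣ 28, it follows that 14 ∣ t.

Forward direction. This fails: take t = 14. Certainly 14 ∣ 14, but 4 ∤ 14.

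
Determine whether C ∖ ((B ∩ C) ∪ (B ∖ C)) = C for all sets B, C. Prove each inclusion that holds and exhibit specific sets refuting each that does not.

Only the forward inclusion holds.

(⊆) Let x ∈ C ∖ ((B ∩ C) ∪ (B ∖ C)). Then x ∈ C and x ∉ B, from which x ∈ C.

(⊇) This inclusion fails. Take B = {1}, C = {1}; then 1 ∈ C but 1 ∉ C ∖ ((B ∩ C) ∪ (B ∖ C)).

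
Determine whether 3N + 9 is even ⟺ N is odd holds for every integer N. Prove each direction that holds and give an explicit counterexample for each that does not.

(→) Suppose 3N + 9 is even. Since 3 is odd, 3N and N have the same parity, so 3N + 9 ≡ N + 9 (mod 2). As 9 is odd, 3N + 9 is even exactly when N is odd. Thus N is odd.

(←) Conversely, suppose N is odd; write N = 2j + 1. Then 3N + 9 = 3·(2j + 1) + 9 = 2·3j + 12, which is even.

Equivalent; both directions hold.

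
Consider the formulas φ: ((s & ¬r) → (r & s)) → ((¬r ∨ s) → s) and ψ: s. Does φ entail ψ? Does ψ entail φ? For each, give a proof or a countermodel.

The forward direction fails; the converse holds.

(⟹) This fails. Under r = T, s = F, the left side is true but the right side is false.

(⟸) Assume the antecedent. If r is true, the consequent reduces to true regardless of the other variables. If r is false, the antecedent forces (r = F, s = T), and the consequent holds there. Either way the consequent holds.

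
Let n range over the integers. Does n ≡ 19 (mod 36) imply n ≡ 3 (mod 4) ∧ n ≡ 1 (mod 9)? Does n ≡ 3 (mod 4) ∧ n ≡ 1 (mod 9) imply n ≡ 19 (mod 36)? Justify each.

(⟹) Suppose n ≡ 19 (mod 36); write n = 36j + 19. Since 4 ∣ 36, reducing mod 4 gives n ≡ 19 ≡ 3 (mod 4); since 9 ∣ 36, reducing mod 9 gives n ≡ 19 ≡ 1 (mod 9).

(⟸) Conversely, if n ≡ 3 (mod 4) and n ≡ 1 (mod 9), then by the Chinese remainder theorem n ≡ 19 (mod 36). This is exactly n ≡ 19 (mod 36).

Both implications hold.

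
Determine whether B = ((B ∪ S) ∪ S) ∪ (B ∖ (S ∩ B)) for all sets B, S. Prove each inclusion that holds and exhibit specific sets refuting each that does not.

Only the forward inclusion holds.

(⊇) This inclusion fails. Take B = ∅, S = {1}; then 1 ∈ ((B ∪ S) ∪ S) ∪ (B ∖ (S ∩ B)) but 1 ∉ B.

(⊆) Let x ∈ B. Then either x ∈ B and x ∉ S; or x ∈ B ∩ S. In each case x ∈ ((B ∪ S) ∪ S) ∪ (B ∖ (S ∩ B)), so B ⊆ ((B ∪ S) ∪ S) ∪ (B ∖ (S ∩ B)).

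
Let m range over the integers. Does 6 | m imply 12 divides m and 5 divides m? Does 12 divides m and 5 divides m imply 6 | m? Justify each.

(⟹) This fails: take m = 6. Certainly 6 ∣ 6, but 12 ∤ 6.

(⟸) Suppose 12 ∣ m and 5 ∣ m. Any common multiple of 12 and 5 is a multiple of their lcm; here gcd(12, 5) = 1, so lcm(12, 5) = 12·5 = 60, so 60 ∣ m. Since 6 ∣ 60, it follows that 6 ∣ m.

(⇒) fails; (⇐) holds.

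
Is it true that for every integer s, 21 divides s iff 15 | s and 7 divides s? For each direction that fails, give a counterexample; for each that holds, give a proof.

(⟹) This fails: take s = 21. Certainly 21 ∣ 21, but 15 ∤ 21.

(⟸) Suppose 15 ∣ s and 7 ∣ s. Any common multiple of 15 and 7 is a multiple of their lcm; here gcd(15, 7) = 1, so lcm(15, 7) = 15·7 = 105, so 105 ∣ s. Since 21 ∣ 105, it follows that 21 ∣ s.

The forward direction fails; the converse holds.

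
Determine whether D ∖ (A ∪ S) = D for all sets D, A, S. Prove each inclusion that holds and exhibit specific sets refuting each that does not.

(⊆) holds; (⊇) fails.

(⟹) Let x ∈ D ∖ (A ∪ S). Then x ∈ D and x ∉ A, S, from which x ∈ D.

(⟸) This inclusion fails. Take D = {1}, A = {1}, S = ∅; then 1 ∈ D but 1 ∉ D ∖ (A ∪ S).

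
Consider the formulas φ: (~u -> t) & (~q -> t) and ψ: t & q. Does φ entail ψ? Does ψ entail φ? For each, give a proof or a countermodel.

(⟹) This fails. Under t = T, u = F, q = F, the left side is true but the right side is false.

(⟸) Assume the antecedent. If t is true, (~u -> t) & (~q -> t) reduces to true regardless of the other variables. If t is false, the antecedent cannot hold. Either way (~u -> t) & (~q -> t) holds.

Only the reverse direction holds.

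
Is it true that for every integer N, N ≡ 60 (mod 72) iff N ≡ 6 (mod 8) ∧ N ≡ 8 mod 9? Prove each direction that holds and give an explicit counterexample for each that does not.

Forward direction. This fails: N = 60 gives 60 ≡ 60 (mod 72) but 60 ≡ 4 (mod 8), so the conjunction on the right does not hold.

Converse. This fails: N = 62 satisfies both congruences on the right (62 ≡ 6 mod 8 and 62 ≡ 8 mod 9) yet 62 ≡ 62 (mod 72), not 60.

(⇒) fails and (⇐) fails.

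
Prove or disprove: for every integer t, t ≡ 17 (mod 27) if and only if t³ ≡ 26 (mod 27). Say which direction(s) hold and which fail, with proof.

(⇒) holds; (⇐) fails.

[⇒] Suppose t ≡ 17 (mod 27). Write t = 27j + 17. Then (27j + 17)³ = 19683j³ + 37179j² + 23409j + 4913 = 27(729j³ + 1377j² + 867j + 181) + 26, so t³ ≡ 26 (mod 27).

[⇐] This fails: take t = 8. Then 8³ = 512 ≡ 26 (mod 27), yet 8 ≡ 8 (mod 27), not 17.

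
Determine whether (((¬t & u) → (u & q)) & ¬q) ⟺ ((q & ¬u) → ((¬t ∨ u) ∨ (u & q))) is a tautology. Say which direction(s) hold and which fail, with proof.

(⇒) Assume the antecedent. If q is true, the antecedent cannot hold. If q is false, the consequent reduces to true regardless of the other variables. Either way the consequent holds.

(⇐) This fails. Under q = T, t = F, u = F, the left side is false but the right side is true.

Only the forward direction holds.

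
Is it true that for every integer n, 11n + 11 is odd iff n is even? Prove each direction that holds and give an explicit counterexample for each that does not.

Both directions hold.

(⇐) Suppose n is even; write n = 2j. Then 11n + 11 = 11·(2j) + 11 = 2·11j + 11, which is odd.

(⇒) Suppose 11n + 11 is odd. Since 11 is odd, 11n and n have the same parity, so 11n + 11 ≡ n + 11 (mod 2). As 11 is odd, 11n + 11 is odd exactly when n is even. Thus n is even.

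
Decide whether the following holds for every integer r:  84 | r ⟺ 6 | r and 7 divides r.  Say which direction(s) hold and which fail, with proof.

(⇒) holds; (⇐) fails.

(⟹) If 84 ∣ r, write r = 84q. Since 84 = 14·6, r = 6·(14q), so 6 ∣ r; and since 84 = 12·7, r = 7·(12q), so 7 ∣ r.

(⟸) This fails: take r = 42. Both 6 ∣ 42 and 7 ∣ 42, yet 42 is not a multiple of 84 (since 42 = 0·84 + 42), so 84 ∤ 42.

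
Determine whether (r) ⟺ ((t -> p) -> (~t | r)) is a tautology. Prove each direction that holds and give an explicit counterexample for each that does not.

(⇐) This fails. Under t = F, r = F, p = F, the left side is false but the right side is true.

(⇒) Assume the antecedent. If t is true, the antecedent forces (t = T, r = T, p = F) or (t = T, r = T, p = T), and (t -> p) -> (~t | r) holds there. If t is false, (t -> p) -> (~t | r) reduces to true regardless of the other variables. Either way (t -> p) -> (~t | r) holds.

(⇒) holds; (⇐) fails.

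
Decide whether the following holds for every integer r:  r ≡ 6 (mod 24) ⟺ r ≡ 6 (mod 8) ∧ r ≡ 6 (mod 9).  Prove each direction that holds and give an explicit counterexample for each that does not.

(←) If r ≡ 6 (mod 8) and r ≡ 6 (mod 9), then by the Chinese remainder theorem r ≡ 6 (mod 72). Since 6 ≡ 6 (mod 24) and 24 ∣ 72, we get r ≡ 6 (mod 24).

(→) This fails: r = 54 gives 54 ≡ 6 (mod 24) but 54 ≡ 0 (mod 9), so the conjunction on the right does not hold.

Only the converse holds.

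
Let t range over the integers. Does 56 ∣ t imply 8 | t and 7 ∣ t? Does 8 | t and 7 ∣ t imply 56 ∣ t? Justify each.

Both directions hold; the statement is true.

[⇒] If 56 ∣ t, write t = 56q. Since 56 = 7·8, t = 8·(7q), so 8 ∣ t; and since 56 = 8·7, t = 7·(8q), so 7 ∣ t.

[⇐] Suppose 8 ∣ t and 7 ∣ t. Any common multiple of 8 and 7 is a multiple of their lcm; here gcd(8, 7) = 1, so lcm(8, 7) = 8·7 = 56, so 56 ∣ t.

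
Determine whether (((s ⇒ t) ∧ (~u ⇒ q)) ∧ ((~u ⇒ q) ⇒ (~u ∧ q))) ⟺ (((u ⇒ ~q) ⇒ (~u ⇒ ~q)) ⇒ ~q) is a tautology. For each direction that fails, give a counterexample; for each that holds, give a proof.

(⇒) Assume the antecedent. If t is true, the antecedent forces (q = T, t = T, u = F, s = F) or (q = T, t = T, u = F, s = T), and ((u ⇒ ~q) ⇒ (~u ⇒ ~q)) ⇒ ~q holds there. If t is false, the antecedent forces (q = T, t = F, u = F, s = F), and ((u ⇒ ~q) ⇒ (~u ⇒ ~q)) ⇒ ~q holds there. Either way ((u ⇒ ~q) ⇒ (~u ⇒ ~q)) ⇒ ~q holds.

(⇐) This fails. Under q = F, t = F, u = F, s = F, the left side is false but the right side is true.

Only the forward direction holds.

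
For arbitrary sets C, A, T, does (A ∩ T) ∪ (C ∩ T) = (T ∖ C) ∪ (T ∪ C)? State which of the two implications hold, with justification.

The sets are not equal: only the forward inclusion holds.

Forward inclusion. Let x ∈ (A ∩ T) ∪ (C ∩ T). Then either x ∈ C ∩ T and x ∉ A; or x ∈ A ∩ T and x ∉ C; or x ∈ C ∩ A ∩ T. In each case x ∈ (T ∖ C) ∪ (T ∪ C), so (A ∩ T) ∪ (C ∩ T) ⊆ (T ∖ C) ∪ (T ∪ C).

Reverse inclusion. This inclusion fails. Take C = {1}, A = ∅, T = ∅; then 1 ∈ (T ∖ C) ∪ (T ∪ C) but 1 ∉ (A ∩ T) ∪ (C ∩ T).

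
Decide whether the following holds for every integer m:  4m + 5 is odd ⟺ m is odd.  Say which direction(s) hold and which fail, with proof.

Only the reverse direction holds.

[⇒] This fails: take m = 6. Then 4m + 5 = 29, which is odd, yet m = 6 is even, not odd.

[⇐] Suppose m is odd. Since 4 is even, 4m is even for every m, so 4m + 5 has the same parity as 5, which is odd. Hence 4m + 5 is odd.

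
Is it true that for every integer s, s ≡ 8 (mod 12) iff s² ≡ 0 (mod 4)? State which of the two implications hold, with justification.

[⇒] Suppose s ≡ 8 (mod 12). Then s² ≡ 8² = 64 (mod 12), and since 4 ∣ 12, also s² ≡ 0 (mod 4).

[⇐] This fails: take s = 0. Then 0² = 0 ≡ 0 (mod 4), yet 0 ≡ 0 (mod 12), not 8.

Not equivalent: only (⇒) holds.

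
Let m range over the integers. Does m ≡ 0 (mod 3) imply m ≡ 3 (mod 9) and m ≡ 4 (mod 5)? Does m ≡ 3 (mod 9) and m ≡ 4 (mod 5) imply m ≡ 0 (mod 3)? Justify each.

(⟹) This fails: m = 0 gives 0 ≡ 0 (mod 3) but 0 ≡ 0 (mod 9), so the conjunction on the right does not hold.

(⟸) Conversely, if m ≡ 3 (mod 9) and m ≡ 4 (mod 5), then by the Chinese remainder theorem m ≡ 39 (mod 45). Since 39 ≡ 0 (mod 3) and 3 ∣ 45, we get m ≡ 0 (mod 3).

Not equivalent: only (⇐) holds.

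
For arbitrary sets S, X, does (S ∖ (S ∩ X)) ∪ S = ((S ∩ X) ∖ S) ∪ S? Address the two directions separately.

Both inclusions hold.

Forward inclusion. Let x ∈ (S ∖ (S ∩ X)) ∪ S. Then either x ∈ S and x ∉ X; or x ∈ S ∩ X. In each case x ∈ ((S ∩ X) ∖ S) ∪ S, so (S ∖ (S ∩ X)) ∪ S ⊆ ((S ∩ X) ∖ S) ∪ S.

Reverse inclusion. Let x ∈ ((S ∩ X) ∖ S) ∪ S. Then either x ∈ S and x ∉ X; or x ∈ S ∩ X. In each case x ∈ (S ∖ (S ∩ X)) ∪ S, so ((S ∩ X) ∖ S) ∪ S ⊆ (S ∖ (S ∩ X)) ∪ S.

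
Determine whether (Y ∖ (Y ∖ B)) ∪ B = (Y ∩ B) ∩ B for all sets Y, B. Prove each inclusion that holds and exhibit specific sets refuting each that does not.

(⊇) Let x ∈ (Y ∩ B) ∩ B. Then x ∈ Y ∩ B, from which x ∈ (Y ∖ (Y ∖ B)) ∪ B.

(⊆) This inclusion fails. Take Y = ∅, B = {1}; then 1 ∈ (Y ∖ (Y ∖ B)) ∪ B but 1 ∉ (Y ∩ B) ∩ B.

The sets are not equal: only the reverse inclusion holds.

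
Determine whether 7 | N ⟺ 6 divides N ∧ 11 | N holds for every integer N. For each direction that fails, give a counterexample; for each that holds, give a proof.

Both directions fail.

Forward direction. This fails: take N = 7. Certainly 7 ∣ 7, but 6 ∤ 7.

Converse. This fails: take N = 66. Both 6 ∣ 66 and 11 ∣ 66, yet 66 is not a multiple of 7 (since 66 = 9·7 + 3), so 7 ∤ 66.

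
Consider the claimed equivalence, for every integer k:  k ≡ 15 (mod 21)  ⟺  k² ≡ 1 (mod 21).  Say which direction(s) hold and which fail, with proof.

(⇒) fails and (⇐) fails.

[⇒] This fails: take k = 15. Then 15 ≡ 15 (mod 21), but 15² = 225 ≡ 15 (mod 21), not 1.

[⇐] This fails: take k = 1. Then 1² = 1 ≡ 1 (mod 21), yet 1 ≡ 1 (mod 21), not 15.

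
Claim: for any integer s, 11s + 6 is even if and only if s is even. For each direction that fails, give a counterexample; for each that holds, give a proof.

(→) Suppose 11s + 6 is even. Since 11 is odd, 11s and s have the same parity, so 11s + 6 ≡ s + 6 (mod 2). As 6 is even, 11s + 6 is even exactly when s is even. Thus s is even.

(←) Conversely, suppose s is even; write s = 2j. Then 11s + 6 = 11·(2j) + 6 = 2·11j + 6, which is even.

Both directions hold.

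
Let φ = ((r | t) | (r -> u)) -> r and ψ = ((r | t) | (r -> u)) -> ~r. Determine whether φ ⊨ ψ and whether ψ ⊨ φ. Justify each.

(⇒) fails and (⇐) fails.

(⇒) This fails. Under t = F, u = F, r = T, the left side is true but the right side is false.

(⇐) This fails. Under t = F, u = F, r = F, the left side is false but the right side is true.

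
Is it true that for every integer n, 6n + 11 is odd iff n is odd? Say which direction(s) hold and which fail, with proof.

Only the reverse direction holds.

(⇒) This fails: take n = 4. Then 6n + 11 = 35, which is odd, yet n = 4 is even, not odd.

(⇐) Suppose n is odd. Since 6 is even, 6n is even for every n, so 6n + 11 has the same parity as 11, which is odd. Hence 6n + 11 is odd.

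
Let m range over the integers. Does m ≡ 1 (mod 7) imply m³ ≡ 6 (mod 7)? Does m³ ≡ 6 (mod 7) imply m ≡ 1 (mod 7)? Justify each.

(⇒) fails and (⇐) fails.

Forward direction. This fails: take m = 1. Then 1 ≡ 1 (mod 7), but 1³ = 1 ≡ 1 (mod 7), not 6.

Converse. This fails: take m = 3. Then 3³ = 27 ≡ 6 (mod 7), yet 3 ≡ 3 (mod 7), not 1.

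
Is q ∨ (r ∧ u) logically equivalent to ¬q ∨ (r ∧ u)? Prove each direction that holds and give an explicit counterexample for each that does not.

(→) This fails. Under u = F, r = F, q = T, the left side is true but the right side is false.

(←) This fails. Under u = F, r = F, q = F, the left side is false but the right side is true.

Neither implication holds.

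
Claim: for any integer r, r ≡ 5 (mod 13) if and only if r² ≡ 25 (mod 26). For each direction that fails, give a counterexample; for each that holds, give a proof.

[⇒] This fails: take r = 18. Then 18 ≡ 5 (mod 13), but 18² = 324 ≡ 12 (mod 26), not 25.

[⇐] This fails: take r = 21. Then 21² = 441 ≡ 25 (mod 26), yet 21 ≡ 8 (mod 13), not 5.

Neither implication holds.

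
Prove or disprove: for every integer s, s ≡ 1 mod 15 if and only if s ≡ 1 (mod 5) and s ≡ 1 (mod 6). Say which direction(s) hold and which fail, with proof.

[⇒] This fails: s = 16 gives 16 ≡ 1 (mod 15) but 16 ≡ 4 (mod 6), so the conjunction on the right does not hold.

[⇐] Conversely, if s ≡ 1 (mod 5) and s ≡ 1 (mod 6), then by the Chinese remainder theorem s ≡ 1 (mod 30). Since 1 ≡ 1 (mod 15) and 15 ∣ 30, we get s ≡ 1 (mod 15).

Only the converse holds.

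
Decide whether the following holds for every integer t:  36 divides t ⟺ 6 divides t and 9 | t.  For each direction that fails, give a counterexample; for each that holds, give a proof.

Only the forward implication holds.

(⟹) If 36 ∣ t, write t = 36q. Since 36 = 6·6, t = 6·(6q), so 6 ∣ t; and since 36 = 4·9, t = 9·(4q), so 9 ∣ t.

(⟸) This fails: take t = 18. Both 6 ∣ 18 and 9 ∣ 18, yet 18 is not a multiple of 36 (since 18 = 0·36 + 18), so 36 ∤ 18.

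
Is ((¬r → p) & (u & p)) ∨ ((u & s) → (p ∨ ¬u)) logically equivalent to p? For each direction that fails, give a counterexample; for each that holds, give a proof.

(⇐) Assume the antecedent. If p is true, the consequent reduces to true regardless of the other variables. If p is false, the antecedent cannot hold. Either way the consequent holds.

(⇒) This fails. Under p = F, s = F, r = F, u = F, the left side is true but the right side is false.

(⇒) fails; (⇐) holds.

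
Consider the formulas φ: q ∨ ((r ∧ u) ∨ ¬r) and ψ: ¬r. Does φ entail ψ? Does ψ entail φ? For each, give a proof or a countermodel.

Only the converse holds.

(⟸) Assume the antecedent. If r is true, the antecedent cannot hold. If r is false, q ∨ ((r ∧ u) ∨ ¬r) reduces to true regardless of the other variables. Either way q ∨ ((r ∧ u) ∨ ¬r) holds.

(⟹) This fails. Under r = T, u = T, q = F, the left side is true but the right side is false.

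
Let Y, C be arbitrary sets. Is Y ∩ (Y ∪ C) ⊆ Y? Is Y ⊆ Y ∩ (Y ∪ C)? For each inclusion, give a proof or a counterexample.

(⟹) Let x ∈ Y ∩ (Y ∪ C). Then either x ∈ Y and x ∉ C; or x ∈ Y ∩ C. In each case x ∈ Y, so Y ∩ (Y ∪ C) ⊆ Y.

(⟸) Let x ∈ Y. Then either x ∈ Y and x ∉ C; or x ∈ Y ∩ C. In each case x ∈ Y ∩ (Y ∪ C), so Y ⊆ Y ∩ (Y ∪ C).

The two sets are equal.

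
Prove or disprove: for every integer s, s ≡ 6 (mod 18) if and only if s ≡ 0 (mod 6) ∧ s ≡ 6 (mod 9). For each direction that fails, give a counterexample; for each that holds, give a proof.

Equivalent; both directions hold.

[⇒] Suppose s ≡ 6 (mod 18); write s = 18j + 6. Since 6 ∣ 18, reducing mod 6 gives s ≡ 6 ≡ 0 (mod 6); since 9 ∣ 18, reducing mod 9 gives s ≡ 6 (mod 9).

[⇐] Conversely, if s ≡ 0 (mod 6) and s ≡ 6 (mod 9), then by the Chinese remainder theorem s ≡ 6 (mod 18). This is exactly s ≡ 6 (mod 18).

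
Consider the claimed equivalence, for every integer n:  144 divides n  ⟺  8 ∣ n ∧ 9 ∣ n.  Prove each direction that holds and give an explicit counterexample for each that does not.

(⇒) If 144 ∣ n, write n = 144q. Since 144 = 18·8, n = 8·(18q), so 8 ∣ n; and since 144 = 16·9, n = 9·(16q), so 9 ∣ n.

(⇐) This fails: take n = 72. Both 8 ∣ 72 and 9 ∣ 72, yet 72 is not a multiple of 144 (since 72 = 0·144 + 72), so 144 ∤ 72.

The forward direction holds; the converse fails.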